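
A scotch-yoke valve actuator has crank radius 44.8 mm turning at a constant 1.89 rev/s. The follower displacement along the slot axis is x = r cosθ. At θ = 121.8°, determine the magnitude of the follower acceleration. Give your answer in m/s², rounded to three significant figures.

3.33

ω = 11.88 rad/s (from 1.89 rev/s).
x = r cosθ ⇒ ẍ = −rω² cosθ (ω constant).
|a| = rω²|cosθ| = 0.0448·(11.88)²·|cos 121.8°| = 3.3292 m/s².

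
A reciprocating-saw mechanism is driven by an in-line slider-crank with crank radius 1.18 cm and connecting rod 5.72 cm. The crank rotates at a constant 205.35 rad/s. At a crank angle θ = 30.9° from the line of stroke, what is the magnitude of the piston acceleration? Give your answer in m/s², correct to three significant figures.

477

ω = 205.3 rad/s
x(θ) = r cosθ + √(L² − r² sin²θ); with ω constant, a = ω²·d²x/dθ².
d²x/dθ² = −r cosθ − r²(cos2θ)/√u − r⁴ sin²2θ/(4u^{3/2}),  u = L² − r² sin²θ = 0.00323512 m².
Substituting r = 0.0118 m, L = 0.0572 m, θ = 30.9°: d²x/dθ² = -0.011302 m.
a = ω²·d²x/dθ² = (205.3)²·(-0.011302) = -476.61 m/s²;  |a| = 476.61 m/s².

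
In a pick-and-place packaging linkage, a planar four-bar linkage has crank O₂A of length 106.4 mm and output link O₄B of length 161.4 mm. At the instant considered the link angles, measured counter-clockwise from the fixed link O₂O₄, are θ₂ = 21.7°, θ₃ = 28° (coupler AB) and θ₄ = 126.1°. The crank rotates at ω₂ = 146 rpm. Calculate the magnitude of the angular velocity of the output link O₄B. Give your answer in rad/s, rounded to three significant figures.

1.12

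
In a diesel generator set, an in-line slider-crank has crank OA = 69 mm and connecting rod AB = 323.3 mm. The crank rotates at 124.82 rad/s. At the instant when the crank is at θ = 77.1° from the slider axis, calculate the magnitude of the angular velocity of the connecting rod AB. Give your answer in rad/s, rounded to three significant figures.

ω = 124.8 rad/s
The rod makes angle φ with the slider axis where L sinφ = r sinθ; differentiating, L cosφ·φ̇ = r ω cosθ.
L cosφ = √(L² − r² sin²θ) = 0.31623 m.
|ω_rod| = r ω |cosθ| / √(L² − r² sin²θ) = 0.069·124.8·0.22325/0.31623 = 6.0803 rad/s.

6.08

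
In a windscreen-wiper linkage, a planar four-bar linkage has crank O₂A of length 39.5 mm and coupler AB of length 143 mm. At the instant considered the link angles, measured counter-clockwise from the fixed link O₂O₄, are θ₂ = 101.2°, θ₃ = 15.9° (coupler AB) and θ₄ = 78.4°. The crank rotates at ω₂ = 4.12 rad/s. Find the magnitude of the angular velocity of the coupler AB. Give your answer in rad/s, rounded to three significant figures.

0.497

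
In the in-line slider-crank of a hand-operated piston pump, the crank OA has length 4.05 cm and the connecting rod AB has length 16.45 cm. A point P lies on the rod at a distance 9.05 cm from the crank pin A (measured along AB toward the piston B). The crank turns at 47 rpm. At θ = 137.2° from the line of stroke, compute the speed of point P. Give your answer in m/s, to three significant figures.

0.138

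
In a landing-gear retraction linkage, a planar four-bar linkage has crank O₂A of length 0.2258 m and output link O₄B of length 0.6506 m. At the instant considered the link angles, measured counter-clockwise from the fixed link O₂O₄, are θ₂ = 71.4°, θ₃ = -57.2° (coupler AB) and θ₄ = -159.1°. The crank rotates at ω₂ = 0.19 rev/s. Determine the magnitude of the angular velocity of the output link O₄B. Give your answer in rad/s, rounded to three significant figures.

ω₂ = 1.194 rad/s (from 0.19 rev/s).
Differentiating the loop-closure r₂e^{iθ₂}+r₃e^{iθ₃}=r₁+r₄e^{iθ₄} gives r₂ω₂e^{iθ₂}+r₃ω₃e^{iθ₃}=r₄ω₄e^{iθ₄}.
Eliminating the other unknown: ω₄ = r₂ω₂ sin(θ₂−θ₃) / [r₄ sin(θ₄−θ₃)].
Numerator sine = +0.78152; denominator sine = -0.97851.
Result = 0.2258·1.194·(+0.78152) / (0.6506·(-0.97851)) = -0.33092 rad/s; magnitude 0.33092 rad/s.

0.331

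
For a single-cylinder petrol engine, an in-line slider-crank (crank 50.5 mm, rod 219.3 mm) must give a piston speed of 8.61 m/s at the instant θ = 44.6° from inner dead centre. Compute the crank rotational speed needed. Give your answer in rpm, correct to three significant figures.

1990

For an in-line slider-crank, |v_piston| = rω|sinθ|·[1 + r cosθ/√(L² − r² sin²θ)].
With r = 0.0505 m, L = 0.2193 m, θ = 44.6°: the bracketed kinematic factor |dx/dθ| = 0.04135 m.
ω = v/|dx/dθ| = 8.61/0.04135 = 208.22 rad/s.
N = 60ω/(2π) = 1988.4 rpm.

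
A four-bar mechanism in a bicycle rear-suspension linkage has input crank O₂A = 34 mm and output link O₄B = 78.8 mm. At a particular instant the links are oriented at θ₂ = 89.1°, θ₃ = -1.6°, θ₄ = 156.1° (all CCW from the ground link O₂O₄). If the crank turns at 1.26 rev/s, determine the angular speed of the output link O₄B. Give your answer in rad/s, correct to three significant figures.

9.00

ω₂ = 7.917 rad/s (from 1.26 rev/s).
Differentiating the loop-closure r₂e^{iθ₂}+r₃e^{iθ₃}=r₁+r₄e^{iθ₄} gives r₂ω₂e^{iθ₂}+r₃ω₃e^{iθ₃}=r₄ω₄e^{iθ₄}.
Eliminating the other unknown: ω₄ = r₂ω₂ sin(θ₂−θ₃) / [r₄ sin(θ₄−θ₃)].
Numerator sine = +0.99993; denominator sine = +0.37946.
Result = 0.034·7.917·(+0.99993) / (0.0788·(+0.37946)) = +9.0014 rad/s; magnitude 9.0014 rad/s.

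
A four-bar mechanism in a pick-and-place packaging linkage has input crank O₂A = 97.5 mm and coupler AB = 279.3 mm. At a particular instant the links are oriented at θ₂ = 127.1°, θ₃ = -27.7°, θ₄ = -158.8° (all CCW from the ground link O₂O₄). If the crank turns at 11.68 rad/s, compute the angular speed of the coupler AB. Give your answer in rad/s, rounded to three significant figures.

5.20

ω₂ = 11.68 rad/s
Differentiating the loop-closure r₂e^{iθ₂}+r₃e^{iθ₃}=r₁+r₄e^{iθ₄} gives r₂ω₂e^{iθ₂}+r₃ω₃e^{iθ₃}=r₄ω₄e^{iθ₄}.
Eliminating the other unknown: ω₃ = r₂ω₂ sin(θ₄−θ₂) / [r₃ sin(θ₃−θ₄)].
Numerator sine = +0.96174; denominator sine = +0.75356.
Result = 0.0975·11.68·(+0.96174) / (0.2793·(+0.75356)) = +5.2037 rad/s; magnitude 5.2037 rad/s.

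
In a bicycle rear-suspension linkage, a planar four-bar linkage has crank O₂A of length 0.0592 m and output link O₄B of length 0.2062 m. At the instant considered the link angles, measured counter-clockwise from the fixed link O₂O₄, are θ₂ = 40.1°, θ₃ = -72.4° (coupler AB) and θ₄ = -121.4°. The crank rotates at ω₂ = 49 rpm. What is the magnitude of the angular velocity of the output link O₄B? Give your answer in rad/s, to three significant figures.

1.80

ω₂ = 5.131 rad/s (from 49 rpm).
Differentiating the loop-closure r₂e^{iθ₂}+r₃e^{iθ₃}=r₁+r₄e^{iθ₄} gives r₂ω₂e^{iθ₂}+r₃ω₃e^{iθ₃}=r₄ω₄e^{iθ₄}.
Eliminating the other unknown: ω₄ = r₂ω₂ sin(θ₂−θ₃) / [r₄ sin(θ₄−θ₃)].
Numerator sine = +0.92388; denominator sine = -0.75471.
Result = 0.0592·5.131·(+0.92388) / (0.2062·(-0.75471)) = -1.8034 rad/s; magnitude 1.8034 rad/s.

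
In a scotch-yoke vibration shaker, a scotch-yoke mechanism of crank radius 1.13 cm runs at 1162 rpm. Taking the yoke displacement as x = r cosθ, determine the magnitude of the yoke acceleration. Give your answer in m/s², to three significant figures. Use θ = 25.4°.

ω = 121.7 rad/s (from 1162 rpm).
x = r cosθ ⇒ ẍ = −rω² cosθ (ω constant).
|a| = rω²|cosθ| = 0.0113·(121.7)²·|cos 25.4°| = 151.15 m/s².

151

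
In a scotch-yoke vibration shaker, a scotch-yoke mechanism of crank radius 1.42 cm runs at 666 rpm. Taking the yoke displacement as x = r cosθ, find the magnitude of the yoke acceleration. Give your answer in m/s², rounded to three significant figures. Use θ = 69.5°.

24.2

ω = 69.74 rad/s (from 666 rpm).
x = r cosθ ⇒ ẍ = −rω² cosθ (ω constant).
|a| = rω²|cosθ| = 0.0142·(69.74)²·|cos 69.5°| = 24.189 m/s².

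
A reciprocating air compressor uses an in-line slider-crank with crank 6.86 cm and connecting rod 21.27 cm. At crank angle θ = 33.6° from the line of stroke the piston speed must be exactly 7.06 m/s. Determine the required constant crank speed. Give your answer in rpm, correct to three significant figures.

For an in-line slider-crank, |v_piston| = rω|sinθ|·[1 + r cosθ/√(L² − r² sin²θ)].
With r = 0.0686 m, L = 0.2127 m, θ = 33.6°: the bracketed kinematic factor |dx/dθ| = 0.048327 m.
ω = v/|dx/dθ| = 7.06/0.048327 = 146.09 rad/s.
N = 60ω/(2π) = 1395 rpm.

1400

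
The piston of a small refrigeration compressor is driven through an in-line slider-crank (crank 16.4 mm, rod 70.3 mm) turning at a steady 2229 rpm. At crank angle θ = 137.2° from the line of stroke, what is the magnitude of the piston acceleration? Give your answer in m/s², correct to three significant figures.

ω = 2π·2229/60 = 233.4 rad/s
x(θ) = r cosθ + √(L² − r² sin²θ); with ω constant, a = ω²·d²x/dθ².
d²x/dθ² = −r cosθ − r²(cos2θ)/√u − r⁴ sin²2θ/(4u^{3/2}),  u = L² − r² sin²θ = 0.00481793 m².
Substituting r = 0.0164 m, L = 0.0703 m, θ = 137.2°: d²x/dθ² = +0.011682 m.
a = ω²·d²x/dθ² = (233.4)²·(+0.011682) = +636.5 m/s²;  |a| = 636.5 m/s².

637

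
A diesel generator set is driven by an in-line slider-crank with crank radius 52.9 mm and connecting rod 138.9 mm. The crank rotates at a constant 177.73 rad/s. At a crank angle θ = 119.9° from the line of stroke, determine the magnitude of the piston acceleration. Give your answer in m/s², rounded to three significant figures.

ω = 177.7 rad/s
x(θ) = r cosθ + √(L² − r² sin²θ); with ω constant, a = ω²·d²x/dθ².
d²x/dθ² = −r cosθ − r²(cos2θ)/√u − r⁴ sin²2θ/(4u^{3/2}),  u = L² − r² sin²θ = 0.0171902 m².
Substituting r = 0.0529 m, L = 0.1389 m, θ = 119.9°: d²x/dθ² = +0.036457 m.
a = ω²·d²x/dθ² = (177.7)²·(+0.036457) = +1151.6 m/s²;  |a| = 1151.6 m/s².

1150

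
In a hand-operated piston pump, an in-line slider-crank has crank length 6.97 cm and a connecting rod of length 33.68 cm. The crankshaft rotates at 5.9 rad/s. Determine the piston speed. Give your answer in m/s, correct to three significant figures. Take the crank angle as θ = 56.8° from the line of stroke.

0.384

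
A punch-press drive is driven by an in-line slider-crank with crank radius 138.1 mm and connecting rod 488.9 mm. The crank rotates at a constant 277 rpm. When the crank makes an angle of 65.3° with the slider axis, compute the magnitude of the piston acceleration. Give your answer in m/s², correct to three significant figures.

ω = 2π·277/60 = 29.01 rad/s
x(θ) = r cosθ + √(L² − r² sin²θ); with ω constant, a = ω²·d²x/dθ².
d²x/dθ² = −r cosθ − r²(cos2θ)/√u − r⁴ sin²2θ/(4u^{3/2}),  u = L² − r² sin²θ = 0.223282 m².
Substituting r = 0.1381 m, L = 0.4889 m, θ = 65.3°: d²x/dθ² = -0.031938 m.
a = ω²·d²x/dθ² = (29.01)²·(-0.031938) = -26.874 m/s²;  |a| = 26.874 m/s².

26.9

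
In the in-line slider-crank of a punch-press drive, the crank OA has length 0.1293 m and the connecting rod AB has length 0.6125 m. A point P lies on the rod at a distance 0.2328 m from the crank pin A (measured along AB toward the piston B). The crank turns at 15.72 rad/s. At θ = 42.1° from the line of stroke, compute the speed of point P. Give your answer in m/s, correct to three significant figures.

1.72

ω = 15.72 rad/s.  Crank-pin speed |V_A| = rω = 2.0326 m/s, perpendicular to OA.
Rod angle: sinφ = −(r/L) sinθ ⇒ φ = -8.136°; ω_rod = −rω cosθ/√(L²−r²sin²θ) = -2.4873 rad/s.
V_P = V_A + ω_rod × AP, with AP = 0.2328 m along the rod.
Components: V_Px = −rω sinθ − a·ω_rod·sinφ = -1.4447 m/s;  V_Py = rω cosθ + a·ω_rod·cosφ = +0.93492 m/s.
|V_P| = √(V_Px² + V_Py²) = 1.7208 m/s.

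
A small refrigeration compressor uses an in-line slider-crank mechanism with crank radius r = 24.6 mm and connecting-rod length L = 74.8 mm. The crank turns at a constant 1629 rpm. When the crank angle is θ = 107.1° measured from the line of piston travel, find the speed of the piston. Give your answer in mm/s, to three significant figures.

3600

ω = 2π·1629/60 = 170.6 rad/s
For an in-line slider-crank, x = r cosθ + √(L² − r² sin²θ), so v = −rω sinθ·[1 + r cosθ/√(L² − r² sin²θ)].
With r = 0.0246 m, L = 0.0748 m, θ = 107.1°: √(L² − r² sin²θ) = 0.071008 m.
v = −0.0246·170.6·0.95579·[1 + 0.0246·-0.29404/0.071008] = -3.6024 m/s.
|v| = 3.6024 m/s = 3602.4 mm/s.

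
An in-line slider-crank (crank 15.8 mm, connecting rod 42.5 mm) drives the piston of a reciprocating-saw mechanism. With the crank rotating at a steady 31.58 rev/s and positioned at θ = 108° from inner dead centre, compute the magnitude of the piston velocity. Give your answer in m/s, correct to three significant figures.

ω = 2π·31.6 = 198.4 rad/s
For an in-line slider-crank, x = r cosθ + √(L² − r² sin²θ), so v = −rω sinθ·[1 + r cosθ/√(L² − r² sin²θ)].
With r = 0.0158 m, L = 0.0425 m, θ = 108°: √(L² − r² sin²θ) = 0.039755 m.
v = −0.0158·198.4·0.95106·[1 + 0.0158·-0.30902/0.039755] = -2.6155 m/s.
|v| = 2.6155 m/s.

2.62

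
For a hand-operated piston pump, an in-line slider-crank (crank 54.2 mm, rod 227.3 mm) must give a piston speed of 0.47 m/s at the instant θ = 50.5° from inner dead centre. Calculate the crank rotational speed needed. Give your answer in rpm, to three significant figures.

For an in-line slider-crank, |v_piston| = rω|sinθ|·[1 + r cosθ/√(L² − r² sin²θ)].
With r = 0.0542 m, L = 0.2273 m, θ = 50.5°: the bracketed kinematic factor |dx/dθ| = 0.048276 m.
ω = v/|dx/dθ| = 0.47/0.048276 = 9.7358 rad/s.
N = 60ω/(2π) = 92.97 rpm.

93.0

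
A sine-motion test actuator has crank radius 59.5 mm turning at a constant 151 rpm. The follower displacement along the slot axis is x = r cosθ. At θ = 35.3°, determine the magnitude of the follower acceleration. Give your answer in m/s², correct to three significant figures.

12.1

ω = 15.81 rad/s (from 151 rpm).
x = r cosθ ⇒ ẍ = −rω² cosθ (ω constant).
|a| = rω²|cosθ| = 0.0595·(15.81)²·|cos 35.3°| = 12.142 m/s².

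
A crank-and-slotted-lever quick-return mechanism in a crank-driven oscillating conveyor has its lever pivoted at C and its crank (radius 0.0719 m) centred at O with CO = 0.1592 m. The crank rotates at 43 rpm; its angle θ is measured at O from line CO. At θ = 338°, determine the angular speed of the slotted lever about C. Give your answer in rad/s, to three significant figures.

1.37

ω = 4.503 rad/s (from 43 rpm).
Crank pin A relative to C: A = (d + r cosθ, r sinθ); lever angle φ = atan2(r sinθ, d + r cosθ).
Differentiating tanφ: φ̇ = rω(d cosθ + r)/(d² + r² + 2dr cosθ).
d² + r² + 2dr cosθ = |CA|² = 0.0517402 m²;  d cosθ + r = +0.21951 m.
|ω_lever| = |0.0719·4.503·+0.21951| / 0.0517402 = 1.3736 rad/s.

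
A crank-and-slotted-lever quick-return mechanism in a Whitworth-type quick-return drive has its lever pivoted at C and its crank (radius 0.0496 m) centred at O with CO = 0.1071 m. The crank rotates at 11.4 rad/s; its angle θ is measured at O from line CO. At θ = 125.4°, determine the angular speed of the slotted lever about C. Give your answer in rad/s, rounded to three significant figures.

0.905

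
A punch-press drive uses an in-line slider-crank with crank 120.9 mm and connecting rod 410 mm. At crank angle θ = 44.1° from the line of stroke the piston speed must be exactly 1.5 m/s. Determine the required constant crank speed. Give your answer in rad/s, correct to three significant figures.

For an in-line slider-crank, |v_piston| = rω|sinθ|·[1 + r cosθ/√(L² − r² sin²θ)].
With r = 0.1209 m, L = 0.41 m, θ = 44.1°: the bracketed kinematic factor |dx/dθ| = 0.10234 m.
ω = v/|dx/dθ| = 1.5/0.10234 = 14.657 rad/s.

14.7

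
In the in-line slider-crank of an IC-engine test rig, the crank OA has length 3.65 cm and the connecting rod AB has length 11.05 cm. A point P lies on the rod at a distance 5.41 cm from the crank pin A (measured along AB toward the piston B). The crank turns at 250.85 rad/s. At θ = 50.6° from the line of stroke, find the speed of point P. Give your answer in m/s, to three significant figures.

8.37

ω = 250.8 rad/s.  Crank-pin speed |V_A| = rω = 9.156 m/s, perpendicular to OA.
Rod angle: sinφ = −(r/L) sinθ ⇒ φ = -14.788°; ω_rod = −rω cosθ/√(L²−r²sin²θ) = -54.396 rad/s.
V_P = V_A + ω_rod × AP, with AP = 0.0541 m along the rod.
Components: V_Px = −rω sinθ − a·ω_rod·sinφ = -7.8263 m/s;  V_Py = rω cosθ + a·ω_rod·cosφ = +2.9663 m/s.
|V_P| = √(V_Px² + V_Py²) = 8.3696 m/s.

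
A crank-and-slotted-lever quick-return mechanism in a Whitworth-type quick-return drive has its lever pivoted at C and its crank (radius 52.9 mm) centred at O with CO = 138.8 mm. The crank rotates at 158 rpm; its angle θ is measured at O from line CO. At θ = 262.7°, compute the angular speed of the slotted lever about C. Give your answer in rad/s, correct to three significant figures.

ω = 16.55 rad/s (from 158 rpm).
Crank pin A relative to C: A = (d + r cosθ, r sinθ); lever angle φ = atan2(r sinθ, d + r cosθ).
Differentiating tanφ: φ̇ = rω(d cosθ + r)/(d² + r² + 2dr cosθ).
d² + r² + 2dr cosθ = |CA|² = 0.0201979 m²;  d cosθ + r = +0.035263 m.
|ω_lever| = |0.0529·16.55·+0.035263| / 0.0201979 = 1.5281 rad/s.

1.53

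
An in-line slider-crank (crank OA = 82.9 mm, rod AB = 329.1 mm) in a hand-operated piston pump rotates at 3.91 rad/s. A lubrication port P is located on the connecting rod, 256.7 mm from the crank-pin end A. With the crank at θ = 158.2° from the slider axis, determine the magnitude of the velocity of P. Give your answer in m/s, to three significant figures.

ω = 3.91 rad/s.  Crank-pin speed |V_A| = rω = 0.32414 m/s, perpendicular to OA.
Rod angle: sinφ = −(r/L) sinθ ⇒ φ = -5.368°; ω_rod = −rω cosθ/√(L²−r²sin²θ) = +0.91852 rad/s.
V_P = V_A + ω_rod × AP, with AP = 0.2567 m along the rod.
Components: V_Px = −rω sinθ − a·ω_rod·sinφ = -0.098318 m/s;  V_Py = rω cosθ + a·ω_rod·cosφ = -0.066209 m/s.
|V_P| = √(V_Px² + V_Py²) = 0.11853 m/s.

0.119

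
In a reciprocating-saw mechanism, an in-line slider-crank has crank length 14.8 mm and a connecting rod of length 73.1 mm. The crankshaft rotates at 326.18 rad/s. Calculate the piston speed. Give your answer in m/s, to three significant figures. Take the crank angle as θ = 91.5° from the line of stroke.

ω = 326.2 rad/s
For an in-line slider-crank, x = r cosθ + √(L² − r² sin²θ), so v = −rω sinθ·[1 + r cosθ/√(L² − r² sin²θ)].
With r = 0.0148 m, L = 0.0731 m, θ = 91.5°: √(L² − r² sin²θ) = 0.071587 m.
v = −0.0148·326.2·0.99966·[1 + 0.0148·-0.02618/0.071587] = -4.7997 m/s.
|v| = 4.7997 m/s.

4.80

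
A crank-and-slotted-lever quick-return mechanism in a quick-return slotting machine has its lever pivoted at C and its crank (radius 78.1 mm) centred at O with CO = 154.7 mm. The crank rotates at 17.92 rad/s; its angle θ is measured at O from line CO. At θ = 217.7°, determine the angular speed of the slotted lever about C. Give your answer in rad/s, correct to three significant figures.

5.68

ω = 17.92 rad/s
Crank pin A relative to C: A = (d + r cosθ, r sinθ); lever angle φ = atan2(r sinθ, d + r cosθ).
Differentiating tanφ: φ̇ = rω(d cosθ + r)/(d² + r² + 2dr cosθ).
d² + r² + 2dr cosθ = |CA|² = 0.0109125 m²;  d cosθ + r = -0.044302 m.
|ω_lever| = |0.0781·17.92·-0.044302| / 0.0109125 = 5.6819 rad/s.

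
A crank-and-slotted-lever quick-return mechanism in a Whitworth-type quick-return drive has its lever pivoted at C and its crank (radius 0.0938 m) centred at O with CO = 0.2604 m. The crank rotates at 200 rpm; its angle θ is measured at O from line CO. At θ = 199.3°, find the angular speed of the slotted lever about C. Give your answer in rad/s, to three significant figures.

9.79

ω = 20.94 rad/s (from 200 rpm).
Crank pin A relative to C: A = (d + r cosθ, r sinθ); lever angle φ = atan2(r sinθ, d + r cosθ).
Differentiating tanφ: φ̇ = rω(d cosθ + r)/(d² + r² + 2dr cosθ).
d² + r² + 2dr cosθ = |CA|² = 0.0305009 m²;  d cosθ + r = -0.15197 m.
|ω_lever| = |0.0938·20.94·-0.15197| / 0.0305009 = 9.788 rad/s.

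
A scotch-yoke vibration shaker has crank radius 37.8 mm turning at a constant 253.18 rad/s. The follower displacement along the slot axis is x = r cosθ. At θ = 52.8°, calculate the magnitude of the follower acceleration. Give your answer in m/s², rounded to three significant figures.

1460

ω = 253.2 rad/s
x = r cosθ ⇒ ẍ = −rω² cosθ (ω constant).
|a| = rω²|cosθ| = 0.0378·(253.2)²·|cos 52.8°| = 1464.9 m/s².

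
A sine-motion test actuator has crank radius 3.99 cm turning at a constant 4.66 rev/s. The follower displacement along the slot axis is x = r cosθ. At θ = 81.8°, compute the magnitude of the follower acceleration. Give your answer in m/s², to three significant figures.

4.88

ω = 29.28 rad/s (from 4.66 rev/s).
x = r cosθ ⇒ ẍ = −rω² cosθ (ω constant).
|a| = rω²|cosθ| = 0.0399·(29.28)²·|cos 81.8°| = 4.8788 m/s².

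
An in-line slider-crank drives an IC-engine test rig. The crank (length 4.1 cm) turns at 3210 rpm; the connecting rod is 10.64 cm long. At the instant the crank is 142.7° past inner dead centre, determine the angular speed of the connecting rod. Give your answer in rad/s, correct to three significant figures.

106

ω = 336.2 rad/s (converted from 3210 rpm).
The rod makes angle φ with the slider axis where L sinφ = r sinθ; differentiating, L cosφ·φ̇ = r ω cosθ.
L cosφ = √(L² − r² sin²θ) = 0.10346 m.
|ω_rod| = r ω |cosθ| / √(L² − r² sin²θ) = 0.041·336.2·0.79547/0.10346 = 105.97 rad/s.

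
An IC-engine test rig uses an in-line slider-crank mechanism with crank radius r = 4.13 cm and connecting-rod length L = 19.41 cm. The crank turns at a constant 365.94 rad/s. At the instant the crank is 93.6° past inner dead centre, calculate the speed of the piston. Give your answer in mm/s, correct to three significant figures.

14900

ω = 365.9 rad/s
For an in-line slider-crank, x = r cosθ + √(L² − r² sin²θ), so v = −rω sinθ·[1 + r cosθ/√(L² − r² sin²θ)].
With r = 0.0413 m, L = 0.1941 m, θ = 93.6°: √(L² − r² sin²θ) = 0.18967 m.
v = −0.0413·365.9·0.99803·[1 + 0.0413·-0.06279/0.18967] = -14.877 m/s.
|v| = 14.877 m/s = 14877 mm/s.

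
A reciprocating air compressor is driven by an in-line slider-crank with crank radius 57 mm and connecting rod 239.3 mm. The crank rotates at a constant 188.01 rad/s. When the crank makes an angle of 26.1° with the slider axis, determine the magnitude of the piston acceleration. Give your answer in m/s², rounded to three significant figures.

ω = 188 rad/s
x(θ) = r cosθ + √(L² − r² sin²θ); with ω constant, a = ω²·d²x/dθ².
d²x/dθ² = −r cosθ − r²(cos2θ)/√u − r⁴ sin²2θ/(4u^{3/2}),  u = L² − r² sin²θ = 0.0566357 m².
Substituting r = 0.057 m, L = 0.2393 m, θ = 26.1°: d²x/dθ² = -0.059677 m.
a = ω²·d²x/dθ² = (188)²·(-0.059677) = -2109.5 m/s²;  |a| = 2109.5 m/s².

2110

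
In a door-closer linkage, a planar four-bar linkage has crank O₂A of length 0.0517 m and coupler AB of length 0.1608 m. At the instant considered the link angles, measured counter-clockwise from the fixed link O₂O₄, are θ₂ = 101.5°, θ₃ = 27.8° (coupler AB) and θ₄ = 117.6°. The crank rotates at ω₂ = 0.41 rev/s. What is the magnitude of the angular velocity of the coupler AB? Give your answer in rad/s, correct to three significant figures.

0.230

ω₂ = 2.576 rad/s (from 0.41 rev/s).
Differentiating the loop-closure r₂e^{iθ₂}+r₃e^{iθ₃}=r₁+r₄e^{iθ₄} gives r₂ω₂e^{iθ₂}+r₃ω₃e^{iθ₃}=r₄ω₄e^{iθ₄}.
Eliminating the other unknown: ω₃ = r₂ω₂ sin(θ₄−θ₂) / [r₃ sin(θ₃−θ₄)].
Numerator sine = +0.27731; denominator sine = -0.99999.
Result = 0.0517·2.576·(+0.27731) / (0.1608·(-0.99999)) = -0.22969 rad/s; magnitude 0.22969 rad/s.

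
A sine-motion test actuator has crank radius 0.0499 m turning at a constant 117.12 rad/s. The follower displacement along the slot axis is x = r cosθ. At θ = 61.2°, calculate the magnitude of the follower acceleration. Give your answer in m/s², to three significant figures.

ω = 117.1 rad/s
x = r cosθ ⇒ ẍ = −rω² cosθ (ω constant).
|a| = rω²|cosθ| = 0.0499·(117.1)²·|cos 61.2°| = 329.75 m/s².

330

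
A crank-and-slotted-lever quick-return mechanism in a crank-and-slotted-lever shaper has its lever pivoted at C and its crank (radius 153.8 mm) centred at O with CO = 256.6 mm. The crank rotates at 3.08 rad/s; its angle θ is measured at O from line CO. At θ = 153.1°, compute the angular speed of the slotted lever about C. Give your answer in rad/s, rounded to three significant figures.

ω = 3.08 rad/s
Crank pin A relative to C: A = (d + r cosθ, r sinθ); lever angle φ = atan2(r sinθ, d + r cosθ).
Differentiating tanφ: φ̇ = rω(d cosθ + r)/(d² + r² + 2dr cosθ).
d² + r² + 2dr cosθ = |CA|² = 0.0191083 m²;  d cosθ + r = -0.075035 m.
|ω_lever| = |0.1538·3.08·-0.075035| / 0.0191083 = 1.8602 rad/s.

1.86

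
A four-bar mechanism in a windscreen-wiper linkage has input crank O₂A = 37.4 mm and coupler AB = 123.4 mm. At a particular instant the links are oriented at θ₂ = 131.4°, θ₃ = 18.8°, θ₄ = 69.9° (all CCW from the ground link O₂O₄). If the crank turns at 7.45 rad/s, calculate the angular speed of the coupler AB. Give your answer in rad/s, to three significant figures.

2.55

ω₂ = 7.45 rad/s
Differentiating the loop-closure r₂e^{iθ₂}+r₃e^{iθ₃}=r₁+r₄e^{iθ₄} gives r₂ω₂e^{iθ₂}+r₃ω₃e^{iθ₃}=r₄ω₄e^{iθ₄}.
Eliminating the other unknown: ω₃ = r₂ω₂ sin(θ₄−θ₂) / [r₃ sin(θ₃−θ₄)].
Numerator sine = -0.87882; denominator sine = -0.77824.
Result = 0.0374·7.45·(-0.87882) / (0.1234·(-0.77824)) = +2.5497 rad/s; magnitude 2.5497 rad/s.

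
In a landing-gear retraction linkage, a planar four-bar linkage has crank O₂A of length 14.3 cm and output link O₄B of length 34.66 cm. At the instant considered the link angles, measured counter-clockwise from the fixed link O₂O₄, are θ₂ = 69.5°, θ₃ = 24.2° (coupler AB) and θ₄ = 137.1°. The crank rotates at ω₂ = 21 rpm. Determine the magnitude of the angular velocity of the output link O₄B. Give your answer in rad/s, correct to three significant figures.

0.700

ω₂ = 2.199 rad/s (from 21 rpm).
Differentiating the loop-closure r₂e^{iθ₂}+r₃e^{iθ₃}=r₁+r₄e^{iθ₄} gives r₂ω₂e^{iθ₂}+r₃ω₃e^{iθ₃}=r₄ω₄e^{iθ₄}.
Eliminating the other unknown: ω₄ = r₂ω₂ sin(θ₂−θ₃) / [r₄ sin(θ₄−θ₃)].
Numerator sine = +0.71080; denominator sine = +0.92119.
Result = 0.143·2.199·(+0.71080) / (0.3466·(+0.92119)) = +0.70009 rad/s; magnitude 0.70009 rad/s.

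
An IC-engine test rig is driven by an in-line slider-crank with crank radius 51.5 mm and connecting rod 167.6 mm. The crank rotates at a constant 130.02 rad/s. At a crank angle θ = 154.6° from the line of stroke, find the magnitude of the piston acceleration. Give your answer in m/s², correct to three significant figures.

612

ω = 130 rad/s
x(θ) = r cosθ + √(L² − r² sin²θ); with ω constant, a = ω²·d²x/dθ².
d²x/dθ² = −r cosθ − r²(cos2θ)/√u − r⁴ sin²2θ/(4u^{3/2}),  u = L² − r² sin²θ = 0.0276018 m².
Substituting r = 0.0515 m, L = 0.1676 m, θ = 154.6°: d²x/dθ² = +0.036202 m.
a = ω²·d²x/dθ² = (130)²·(+0.036202) = +612 m/s²;  |a| = 612 m/s².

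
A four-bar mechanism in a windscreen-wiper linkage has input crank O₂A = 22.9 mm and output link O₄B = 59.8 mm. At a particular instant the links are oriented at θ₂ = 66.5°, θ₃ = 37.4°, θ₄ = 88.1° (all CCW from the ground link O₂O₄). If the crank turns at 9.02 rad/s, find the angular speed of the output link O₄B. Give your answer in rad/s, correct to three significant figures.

ω₂ = 9.02 rad/s
Differentiating the loop-closure r₂e^{iθ₂}+r₃e^{iθ₃}=r₁+r₄e^{iθ₄} gives r₂ω₂e^{iθ₂}+r₃ω₃e^{iθ₃}=r₄ω₄e^{iθ₄}.
Eliminating the other unknown: ω₄ = r₂ω₂ sin(θ₂−θ₃) / [r₄ sin(θ₄−θ₃)].
Numerator sine = +0.48634; denominator sine = +0.77384.
Result = 0.0229·9.02·(+0.48634) / (0.0598·(+0.77384)) = +2.1708 rad/s; magnitude 2.1708 rad/s.

2.17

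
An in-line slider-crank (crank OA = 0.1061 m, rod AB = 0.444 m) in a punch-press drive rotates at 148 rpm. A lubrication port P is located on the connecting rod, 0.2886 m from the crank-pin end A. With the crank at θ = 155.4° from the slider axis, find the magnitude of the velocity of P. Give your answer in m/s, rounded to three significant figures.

0.787

ω = 15.5 rad/s.  Crank-pin speed |V_A| = rω = 1.6444 m/s, perpendicular to OA.
Rod angle: sinφ = −(r/L) sinθ ⇒ φ = -5.709°; ω_rod = −rω cosθ/√(L²−r²sin²θ) = +3.3842 rad/s.
V_P = V_A + ω_rod × AP, with AP = 0.2886 m along the rod.
Components: V_Px = −rω sinθ − a·ω_rod·sinφ = -0.58737 m/s;  V_Py = rω cosθ + a·ω_rod·cosφ = -0.5233 m/s.
|V_P| = √(V_Px² + V_Py²) = 0.78667 m/s.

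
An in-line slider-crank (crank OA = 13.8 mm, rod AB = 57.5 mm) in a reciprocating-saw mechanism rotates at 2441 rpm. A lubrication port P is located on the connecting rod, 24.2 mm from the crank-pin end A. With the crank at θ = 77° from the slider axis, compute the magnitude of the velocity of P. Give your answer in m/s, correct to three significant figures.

3.55

ω = 255.6 rad/s.  Crank-pin speed |V_A| = rω = 3.5276 m/s, perpendicular to OA.
Rod angle: sinφ = −(r/L) sinθ ⇒ φ = -13.524°; ω_rod = −rω cosθ/√(L²−r²sin²θ) = -14.194 rad/s.
V_P = V_A + ω_rod × AP, with AP = 0.0242 m along the rod.
Components: V_Px = −rω sinθ − a·ω_rod·sinφ = -3.5175 m/s;  V_Py = rω cosθ + a·ω_rod·cosφ = +0.45956 m/s.
|V_P| = √(V_Px² + V_Py²) = 3.5474 m/s.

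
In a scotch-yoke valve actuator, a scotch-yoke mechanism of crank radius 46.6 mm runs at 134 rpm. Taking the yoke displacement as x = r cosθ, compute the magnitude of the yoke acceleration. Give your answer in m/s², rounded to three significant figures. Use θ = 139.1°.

ω = 14.03 rad/s (from 134 rpm).
x = r cosθ ⇒ ẍ = −rω² cosθ (ω constant).
|a| = rω²|cosθ| = 0.0466·(14.03)²·|cos 139.1°| = 6.9357 m/s².

6.94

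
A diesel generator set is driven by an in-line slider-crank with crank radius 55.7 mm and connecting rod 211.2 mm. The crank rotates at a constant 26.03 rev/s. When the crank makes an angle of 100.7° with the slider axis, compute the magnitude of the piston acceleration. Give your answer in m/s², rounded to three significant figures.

654

ω = 2π·26 = 163.6 rad/s
x(θ) = r cosθ + √(L² − r² sin²θ); with ω constant, a = ω²·d²x/dθ².
d²x/dθ² = −r cosθ − r²(cos2θ)/√u − r⁴ sin²2θ/(4u^{3/2}),  u = L² − r² sin²θ = 0.0416099 m².
Substituting r = 0.0557 m, L = 0.2112 m, θ = 100.7°: d²x/dθ² = +0.024465 m.
a = ω²·d²x/dθ² = (163.6)²·(+0.024465) = +654.41 m/s²;  |a| = 654.41 m/s².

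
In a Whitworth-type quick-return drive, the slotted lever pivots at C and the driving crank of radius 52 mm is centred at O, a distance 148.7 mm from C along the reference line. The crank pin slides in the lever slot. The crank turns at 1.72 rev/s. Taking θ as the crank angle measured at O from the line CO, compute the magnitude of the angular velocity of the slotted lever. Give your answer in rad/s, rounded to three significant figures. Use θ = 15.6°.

ω = 10.81 rad/s (from 1.72 rev/s).
Crank pin A relative to C: A = (d + r cosθ, r sinθ); lever angle φ = atan2(r sinθ, d + r cosθ).
Differentiating tanφ: φ̇ = rω(d cosθ + r)/(d² + r² + 2dr cosθ).
d² + r² + 2dr cosθ = |CA|² = 0.0397108 m²;  d cosθ + r = +0.19522 m.
|ω_lever| = |0.052·10.81·+0.19522| / 0.0397108 = 2.7627 rad/s.

2.76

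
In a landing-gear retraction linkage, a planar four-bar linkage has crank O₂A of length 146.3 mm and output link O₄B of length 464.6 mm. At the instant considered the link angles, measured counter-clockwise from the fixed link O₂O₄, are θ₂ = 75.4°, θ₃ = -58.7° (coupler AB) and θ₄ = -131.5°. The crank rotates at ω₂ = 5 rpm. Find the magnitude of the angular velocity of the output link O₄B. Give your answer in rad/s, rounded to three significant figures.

0.124

ω₂ = 0.5236 rad/s (from 5 rpm).
Differentiating the loop-closure r₂e^{iθ₂}+r₃e^{iθ₃}=r₁+r₄e^{iθ₄} gives r₂ω₂e^{iθ₂}+r₃ω₃e^{iθ₃}=r₄ω₄e^{iθ₄}.
Eliminating the other unknown: ω₄ = r₂ω₂ sin(θ₂−θ₃) / [r₄ sin(θ₄−θ₃)].
Numerator sine = +0.71813; denominator sine = -0.95528.
Result = 0.1463·0.5236·(+0.71813) / (0.4646·(-0.95528)) = -0.12395 rad/s; magnitude 0.12395 rad/s.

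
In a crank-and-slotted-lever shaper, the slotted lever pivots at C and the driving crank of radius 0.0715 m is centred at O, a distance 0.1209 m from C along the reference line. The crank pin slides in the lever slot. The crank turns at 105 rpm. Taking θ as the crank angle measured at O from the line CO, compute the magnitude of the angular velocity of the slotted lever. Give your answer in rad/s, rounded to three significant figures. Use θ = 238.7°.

0.636

ω = 11 rad/s (from 105 rpm).
Crank pin A relative to C: A = (d + r cosθ, r sinθ); lever angle φ = atan2(r sinθ, d + r cosθ).
Differentiating tanφ: φ̇ = rω(d cosθ + r)/(d² + r² + 2dr cosθ).
d² + r² + 2dr cosθ = |CA|² = 0.0107472 m²;  d cosθ + r = +0.0086901 m.
|ω_lever| = |0.0715·11·+0.0086901| / 0.0107472 = 0.6357 rad/s.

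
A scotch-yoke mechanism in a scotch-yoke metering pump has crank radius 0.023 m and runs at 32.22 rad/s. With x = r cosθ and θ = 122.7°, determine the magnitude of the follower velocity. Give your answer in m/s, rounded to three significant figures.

0.624

ω = 32.22 rad/s
x = r cosθ ⇒ ẋ = −rω sinθ.
|v| = rω|sinθ| = 0.023·32.22·|sin 122.7°| = 0.62361 m/s.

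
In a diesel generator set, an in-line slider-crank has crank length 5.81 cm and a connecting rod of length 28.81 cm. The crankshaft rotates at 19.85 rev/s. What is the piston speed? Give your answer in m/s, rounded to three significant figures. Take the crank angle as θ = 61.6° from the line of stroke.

ω = 2π·19.9 = 124.7 rad/s
For an in-line slider-crank, x = r cosθ + √(L² − r² sin²θ), so v = −rω sinθ·[1 + r cosθ/√(L² − r² sin²θ)].
With r = 0.0581 m, L = 0.2881 m, θ = 61.6°: √(L² − r² sin²θ) = 0.28353 m.
v = −0.0581·124.7·0.87965·[1 + 0.0581·0.47562/0.28353] = -6.9954 m/s.
|v| = 6.9954 m/s.

7.00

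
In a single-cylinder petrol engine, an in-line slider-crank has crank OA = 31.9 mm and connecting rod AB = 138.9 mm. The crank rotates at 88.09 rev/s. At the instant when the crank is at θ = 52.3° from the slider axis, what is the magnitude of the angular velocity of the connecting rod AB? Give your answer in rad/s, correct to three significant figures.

79.0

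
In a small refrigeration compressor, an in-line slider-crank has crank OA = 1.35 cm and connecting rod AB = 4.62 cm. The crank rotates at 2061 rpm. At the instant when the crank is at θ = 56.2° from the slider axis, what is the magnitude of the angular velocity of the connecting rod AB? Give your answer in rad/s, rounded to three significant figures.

36.2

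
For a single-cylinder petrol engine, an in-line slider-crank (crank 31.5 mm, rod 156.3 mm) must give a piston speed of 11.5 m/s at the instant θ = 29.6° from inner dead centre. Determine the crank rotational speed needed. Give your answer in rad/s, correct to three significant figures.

628

For an in-line slider-crank, |v_piston| = rω|sinθ|·[1 + r cosθ/√(L² − r² sin²θ)].
With r = 0.0315 m, L = 0.1563 m, θ = 29.6°: the bracketed kinematic factor |dx/dθ| = 0.018299 m.
ω = v/|dx/dθ| = 11.5/0.018299 = 628.44 rad/s.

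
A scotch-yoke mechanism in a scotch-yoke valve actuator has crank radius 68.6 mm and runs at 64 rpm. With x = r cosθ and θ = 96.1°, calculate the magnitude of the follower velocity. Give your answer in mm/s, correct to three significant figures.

ω = 6.702 rad/s (from 64 rpm).
x = r cosθ ⇒ ẋ = −rω sinθ.
|v| = rω|sinθ| = 0.0686·6.702·|sin 96.1°| = 0.45716 m/s = 457.16 mm/s.

457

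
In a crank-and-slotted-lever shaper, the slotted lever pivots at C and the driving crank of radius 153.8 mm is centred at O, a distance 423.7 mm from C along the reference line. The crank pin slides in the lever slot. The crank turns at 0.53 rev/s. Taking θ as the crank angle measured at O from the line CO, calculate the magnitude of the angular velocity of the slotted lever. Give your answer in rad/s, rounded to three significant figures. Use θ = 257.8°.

ω = 3.33 rad/s (from 0.53 rev/s).
Crank pin A relative to C: A = (d + r cosθ, r sinθ); lever angle φ = atan2(r sinθ, d + r cosθ).
Differentiating tanφ: φ̇ = rω(d cosθ + r)/(d² + r² + 2dr cosθ).
d² + r² + 2dr cosθ = |CA|² = 0.175634 m²;  d cosθ + r = +0.064262 m.
|ω_lever| = |0.1538·3.33·+0.064262| / 0.175634 = 0.18739 rad/s.

0.187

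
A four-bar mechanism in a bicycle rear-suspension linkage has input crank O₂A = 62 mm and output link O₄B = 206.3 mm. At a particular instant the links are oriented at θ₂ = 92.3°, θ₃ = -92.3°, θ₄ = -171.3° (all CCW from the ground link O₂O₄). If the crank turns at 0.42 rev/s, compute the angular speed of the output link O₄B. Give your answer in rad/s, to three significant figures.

0.0648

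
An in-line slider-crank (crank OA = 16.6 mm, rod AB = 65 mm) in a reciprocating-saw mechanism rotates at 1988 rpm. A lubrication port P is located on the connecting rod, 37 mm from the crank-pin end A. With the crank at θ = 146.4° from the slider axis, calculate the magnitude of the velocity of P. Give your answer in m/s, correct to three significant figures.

ω = 208.2 rad/s.  Crank-pin speed |V_A| = rω = 3.4558 m/s, perpendicular to OA.
Rod angle: sinφ = −(r/L) sinθ ⇒ φ = -8.125°; ω_rod = −rω cosθ/√(L²−r²sin²θ) = +44.733 rad/s.
V_P = V_A + ω_rod × AP, with AP = 0.037 m along the rod.
Components: V_Px = −rω sinθ − a·ω_rod·sinφ = -1.6785 m/s;  V_Py = rω cosθ + a·ω_rod·cosφ = -1.2399 m/s.
|V_P| = √(V_Px² + V_Py²) = 2.0868 m/s.

2.09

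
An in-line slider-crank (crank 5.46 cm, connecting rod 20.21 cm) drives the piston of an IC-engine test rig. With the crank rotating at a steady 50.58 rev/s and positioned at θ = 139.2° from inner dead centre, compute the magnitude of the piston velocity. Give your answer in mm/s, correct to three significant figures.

ω = 2π·50.6 = 317.8 rad/s
For an in-line slider-crank, x = r cosθ + √(L² − r² sin²θ), so v = −rω sinθ·[1 + r cosθ/√(L² − r² sin²θ)].
With r = 0.0546 m, L = 0.2021 m, θ = 139.2°: √(L² − r² sin²θ) = 0.19893 m.
v = −0.0546·317.8·0.65342·[1 + 0.0546·-0.75700/0.19893] = -8.9824 m/s.
|v| = 8.9824 m/s = 8982.4 mm/s.

8980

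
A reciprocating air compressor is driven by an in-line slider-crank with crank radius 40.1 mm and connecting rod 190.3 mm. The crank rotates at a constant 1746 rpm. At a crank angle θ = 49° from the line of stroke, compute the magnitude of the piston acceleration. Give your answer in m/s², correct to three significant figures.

ω = 2π·1746/60 = 182.8 rad/s
x(θ) = r cosθ + √(L² − r² sin²θ); with ω constant, a = ω²·d²x/dθ².
d²x/dθ² = −r cosθ − r²(cos2θ)/√u − r⁴ sin²2θ/(4u^{3/2}),  u = L² − r² sin²θ = 0.0352982 m².
Substituting r = 0.0401 m, L = 0.1903 m, θ = 49°: d²x/dθ² = -0.025212 m.
a = ω²·d²x/dθ² = (182.8)²·(-0.025212) = -842.87 m/s²;  |a| = 842.87 m/s².

843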